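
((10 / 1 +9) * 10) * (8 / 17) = 1520 / 17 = 89.41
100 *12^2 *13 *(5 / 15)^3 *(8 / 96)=5200 / 9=577.78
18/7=2.57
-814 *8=-6512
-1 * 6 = -6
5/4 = 1.25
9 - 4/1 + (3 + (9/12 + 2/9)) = 323/36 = 8.97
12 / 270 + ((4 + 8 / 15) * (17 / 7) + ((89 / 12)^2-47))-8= 55747 / 5040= 11.06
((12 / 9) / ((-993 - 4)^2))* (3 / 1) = 4 / 994009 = 0.00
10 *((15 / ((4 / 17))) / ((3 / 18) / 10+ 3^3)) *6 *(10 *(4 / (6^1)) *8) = 12240000 / 1621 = 7550.89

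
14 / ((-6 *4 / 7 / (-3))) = 49 / 4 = 12.25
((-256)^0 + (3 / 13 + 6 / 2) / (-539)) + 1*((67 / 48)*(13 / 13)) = 114827 / 48048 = 2.39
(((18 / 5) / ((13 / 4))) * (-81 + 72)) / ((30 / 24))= -2592 / 325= -7.98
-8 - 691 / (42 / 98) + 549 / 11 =-51824 / 33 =-1570.42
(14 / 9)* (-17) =-238 / 9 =-26.44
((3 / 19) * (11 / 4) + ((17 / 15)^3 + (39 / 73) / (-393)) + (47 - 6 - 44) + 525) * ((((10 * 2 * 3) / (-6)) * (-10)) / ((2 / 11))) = 14135563343759 / 49058190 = 288138.71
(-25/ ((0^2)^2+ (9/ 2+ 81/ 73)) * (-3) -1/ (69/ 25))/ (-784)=-27225/ 1640912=-0.02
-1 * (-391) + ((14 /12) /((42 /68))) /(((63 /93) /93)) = 40970 /63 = 650.32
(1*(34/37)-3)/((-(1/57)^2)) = 250173/37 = 6761.43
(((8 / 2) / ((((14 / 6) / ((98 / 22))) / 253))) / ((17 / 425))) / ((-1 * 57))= -16100 / 19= -847.37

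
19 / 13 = 1.46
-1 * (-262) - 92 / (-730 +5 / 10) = 382442 / 1459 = 262.13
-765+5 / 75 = -11474 / 15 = -764.93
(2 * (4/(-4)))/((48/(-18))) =0.75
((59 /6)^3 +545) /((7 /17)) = 784669 /216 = 3632.73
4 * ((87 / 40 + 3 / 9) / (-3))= -301 / 90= -3.34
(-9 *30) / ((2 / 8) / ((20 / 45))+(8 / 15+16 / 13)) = -842400 / 7259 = -116.05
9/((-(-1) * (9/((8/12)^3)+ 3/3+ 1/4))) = 72/253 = 0.28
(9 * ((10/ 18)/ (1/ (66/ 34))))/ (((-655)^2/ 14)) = 462/ 1458685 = 0.00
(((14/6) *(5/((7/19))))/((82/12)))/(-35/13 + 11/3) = 195/41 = 4.76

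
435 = 435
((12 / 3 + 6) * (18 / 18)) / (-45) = -2 / 9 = -0.22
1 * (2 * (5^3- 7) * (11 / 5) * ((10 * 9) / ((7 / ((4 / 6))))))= 31152 / 7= 4450.29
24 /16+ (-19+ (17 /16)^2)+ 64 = 12193 /256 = 47.63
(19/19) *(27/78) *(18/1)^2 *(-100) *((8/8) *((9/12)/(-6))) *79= 1439775/13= 110751.92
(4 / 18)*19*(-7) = -266 / 9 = -29.56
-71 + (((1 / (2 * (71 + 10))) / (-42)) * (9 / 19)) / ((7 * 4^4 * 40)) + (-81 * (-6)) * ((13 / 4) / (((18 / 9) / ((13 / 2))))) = 5212279618559 / 1029611520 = 5062.37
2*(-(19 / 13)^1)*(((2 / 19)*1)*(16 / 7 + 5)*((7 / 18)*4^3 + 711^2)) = -309394084 / 273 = -1133311.66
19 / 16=1.19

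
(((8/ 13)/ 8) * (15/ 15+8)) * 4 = 36/ 13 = 2.77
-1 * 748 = -748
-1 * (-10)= 10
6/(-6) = -1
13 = 13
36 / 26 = 18 / 13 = 1.38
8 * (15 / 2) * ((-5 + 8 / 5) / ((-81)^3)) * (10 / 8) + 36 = 6377377 / 177147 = 36.00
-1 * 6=-6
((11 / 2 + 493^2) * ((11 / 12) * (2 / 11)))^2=236301959881 / 144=1640985832.51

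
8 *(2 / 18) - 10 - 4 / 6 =-88 / 9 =-9.78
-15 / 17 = -0.88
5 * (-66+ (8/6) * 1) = -970/3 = -323.33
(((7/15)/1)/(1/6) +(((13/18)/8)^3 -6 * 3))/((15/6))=-226923799/37324800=-6.08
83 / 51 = 1.63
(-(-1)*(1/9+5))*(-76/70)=-5.55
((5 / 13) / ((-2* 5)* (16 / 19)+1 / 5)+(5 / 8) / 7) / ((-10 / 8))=-4833 / 142142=-0.03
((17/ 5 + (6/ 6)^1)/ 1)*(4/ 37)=88/ 185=0.48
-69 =-69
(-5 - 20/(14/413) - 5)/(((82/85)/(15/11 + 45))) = -13005000/451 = -28835.92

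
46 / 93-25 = -2279 / 93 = -24.51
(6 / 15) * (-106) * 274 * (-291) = 16903608 / 5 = 3380721.60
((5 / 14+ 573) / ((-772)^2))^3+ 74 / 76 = 10746316762485573060633 / 11036757745973845458944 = 0.97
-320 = -320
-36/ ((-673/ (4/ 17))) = 144/ 11441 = 0.01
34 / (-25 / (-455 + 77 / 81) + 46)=1250452 / 1693813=0.74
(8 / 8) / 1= 1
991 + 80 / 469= 464859 / 469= 991.17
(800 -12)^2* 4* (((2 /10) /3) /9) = 2483776 /135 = 18398.34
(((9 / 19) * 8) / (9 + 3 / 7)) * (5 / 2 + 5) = 630 / 209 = 3.01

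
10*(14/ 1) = 140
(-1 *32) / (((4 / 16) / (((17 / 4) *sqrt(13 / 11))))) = -591.39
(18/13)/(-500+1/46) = -828/298987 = -0.00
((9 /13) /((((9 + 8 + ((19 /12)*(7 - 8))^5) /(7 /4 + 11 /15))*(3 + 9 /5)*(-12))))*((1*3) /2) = -144828 /22802585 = -0.01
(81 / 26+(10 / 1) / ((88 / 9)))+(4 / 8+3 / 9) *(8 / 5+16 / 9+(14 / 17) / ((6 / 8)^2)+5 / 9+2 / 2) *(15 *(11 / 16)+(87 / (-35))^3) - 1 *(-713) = 10359750925889 / 15008994000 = 690.24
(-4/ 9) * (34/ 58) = -68/ 261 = -0.26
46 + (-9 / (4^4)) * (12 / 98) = 288485 / 6272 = 46.00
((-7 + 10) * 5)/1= 15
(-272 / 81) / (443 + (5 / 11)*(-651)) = -1496 / 65529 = -0.02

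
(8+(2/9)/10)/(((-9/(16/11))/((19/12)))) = -2.05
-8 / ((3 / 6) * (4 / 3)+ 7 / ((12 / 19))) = -32 / 47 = -0.68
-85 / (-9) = 85 / 9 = 9.44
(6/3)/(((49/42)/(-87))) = -1044/7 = -149.14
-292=-292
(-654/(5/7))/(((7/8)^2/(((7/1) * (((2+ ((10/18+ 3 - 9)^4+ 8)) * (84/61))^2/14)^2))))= -50560248859599373727821124986314752/527914051535649445335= -95773637228493.24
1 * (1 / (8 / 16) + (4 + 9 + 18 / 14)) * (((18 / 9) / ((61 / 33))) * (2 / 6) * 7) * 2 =5016 / 61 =82.23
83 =83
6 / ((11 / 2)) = 12 / 11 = 1.09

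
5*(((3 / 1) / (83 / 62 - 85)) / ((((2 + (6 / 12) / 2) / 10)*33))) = -12400 / 513513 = -0.02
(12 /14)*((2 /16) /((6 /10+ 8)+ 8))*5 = 75 /2324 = 0.03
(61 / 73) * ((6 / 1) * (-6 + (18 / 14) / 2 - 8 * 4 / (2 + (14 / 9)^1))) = -36783 / 511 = -71.98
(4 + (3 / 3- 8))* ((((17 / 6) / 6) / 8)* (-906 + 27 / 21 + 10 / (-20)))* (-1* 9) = -646323 / 448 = -1442.69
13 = 13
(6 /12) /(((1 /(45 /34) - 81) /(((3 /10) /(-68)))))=27 /982192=0.00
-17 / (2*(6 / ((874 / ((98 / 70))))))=-37145 / 42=-884.40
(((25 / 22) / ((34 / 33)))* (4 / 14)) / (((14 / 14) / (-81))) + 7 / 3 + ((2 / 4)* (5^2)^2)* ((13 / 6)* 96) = 46393441 / 714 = 64976.81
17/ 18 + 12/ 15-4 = -203/ 90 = -2.26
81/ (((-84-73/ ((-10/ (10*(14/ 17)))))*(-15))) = 459/ 2030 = 0.23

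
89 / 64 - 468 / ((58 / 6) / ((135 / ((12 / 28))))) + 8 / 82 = -1160376995 / 76096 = -15248.86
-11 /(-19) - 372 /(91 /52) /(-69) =11195 /3059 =3.66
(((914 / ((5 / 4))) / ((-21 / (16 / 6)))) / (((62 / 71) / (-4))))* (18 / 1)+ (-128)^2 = 26083072 / 1085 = 24039.70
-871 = -871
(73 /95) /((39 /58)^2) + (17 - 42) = -3366803 /144495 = -23.30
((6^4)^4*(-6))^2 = 286511799958070431838109696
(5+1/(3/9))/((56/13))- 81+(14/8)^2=-8521/112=-76.08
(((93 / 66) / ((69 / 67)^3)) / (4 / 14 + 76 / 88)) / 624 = 65265571 / 36283162032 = 0.00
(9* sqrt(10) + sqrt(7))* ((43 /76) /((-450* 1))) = -43* sqrt(10) /3800-43* sqrt(7) /34200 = -0.04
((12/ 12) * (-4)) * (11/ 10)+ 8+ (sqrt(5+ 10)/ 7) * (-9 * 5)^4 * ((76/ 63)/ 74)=18/ 5+ 17313750 * sqrt(15)/ 1813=36989.74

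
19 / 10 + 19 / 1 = 209 / 10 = 20.90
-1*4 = -4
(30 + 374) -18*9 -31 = 211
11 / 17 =0.65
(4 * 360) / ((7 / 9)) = 1851.43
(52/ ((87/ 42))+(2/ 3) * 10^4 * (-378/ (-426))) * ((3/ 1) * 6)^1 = 220170384/ 2059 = 106930.74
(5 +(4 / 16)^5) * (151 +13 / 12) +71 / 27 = 84403241 / 110592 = 763.19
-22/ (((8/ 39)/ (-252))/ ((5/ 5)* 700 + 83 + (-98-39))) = 17459442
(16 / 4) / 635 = 4 / 635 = 0.01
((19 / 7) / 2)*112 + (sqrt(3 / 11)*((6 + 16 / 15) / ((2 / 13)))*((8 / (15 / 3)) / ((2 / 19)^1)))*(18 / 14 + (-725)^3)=152-139683424091224*sqrt(33) / 5775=-138947217228.95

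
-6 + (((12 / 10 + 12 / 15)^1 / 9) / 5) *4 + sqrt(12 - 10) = -262 / 45 + sqrt(2) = -4.41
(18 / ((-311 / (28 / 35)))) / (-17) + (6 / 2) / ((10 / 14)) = 111099 / 26435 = 4.20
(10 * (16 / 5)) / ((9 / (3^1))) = 32 / 3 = 10.67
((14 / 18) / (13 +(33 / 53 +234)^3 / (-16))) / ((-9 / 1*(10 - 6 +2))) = 8337112 / 467236377489537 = 0.00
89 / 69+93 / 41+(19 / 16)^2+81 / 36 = 5227669 / 724224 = 7.22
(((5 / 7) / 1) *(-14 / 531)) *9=-10 / 59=-0.17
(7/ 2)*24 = 84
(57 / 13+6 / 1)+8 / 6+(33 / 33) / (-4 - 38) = 11.69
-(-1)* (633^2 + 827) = 401516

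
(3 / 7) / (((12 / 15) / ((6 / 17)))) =45 / 238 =0.19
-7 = -7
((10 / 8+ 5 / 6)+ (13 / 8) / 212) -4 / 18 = 28525 / 15264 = 1.87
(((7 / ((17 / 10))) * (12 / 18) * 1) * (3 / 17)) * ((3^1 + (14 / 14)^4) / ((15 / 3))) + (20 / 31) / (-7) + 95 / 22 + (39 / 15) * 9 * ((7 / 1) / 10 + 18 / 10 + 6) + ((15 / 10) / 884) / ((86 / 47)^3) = 46434727339337059 / 228164965188160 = 203.51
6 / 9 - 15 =-43 / 3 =-14.33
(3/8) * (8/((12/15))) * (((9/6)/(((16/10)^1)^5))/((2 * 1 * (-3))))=-46875/524288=-0.09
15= 15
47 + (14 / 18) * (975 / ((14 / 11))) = 3857 / 6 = 642.83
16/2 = 8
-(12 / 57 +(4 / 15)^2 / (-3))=-2396 / 12825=-0.19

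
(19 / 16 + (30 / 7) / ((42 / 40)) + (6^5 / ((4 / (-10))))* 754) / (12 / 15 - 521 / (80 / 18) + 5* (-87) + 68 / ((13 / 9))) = 746959181085 / 25701578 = 29062.78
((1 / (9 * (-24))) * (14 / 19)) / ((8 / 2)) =-7 / 8208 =-0.00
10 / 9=1.11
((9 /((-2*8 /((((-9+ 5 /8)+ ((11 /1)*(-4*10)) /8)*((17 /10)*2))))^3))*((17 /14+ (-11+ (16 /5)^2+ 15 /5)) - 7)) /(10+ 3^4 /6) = -7151298943120371 /2156134400000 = -3316.72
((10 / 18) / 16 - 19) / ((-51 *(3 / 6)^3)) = 2731 / 918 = 2.97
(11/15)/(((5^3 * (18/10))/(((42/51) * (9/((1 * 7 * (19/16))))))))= 352/121125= 0.00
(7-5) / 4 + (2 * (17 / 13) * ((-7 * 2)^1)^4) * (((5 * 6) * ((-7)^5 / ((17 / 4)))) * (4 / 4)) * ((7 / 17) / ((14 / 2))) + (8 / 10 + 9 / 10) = -774789251969 / 1105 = -701166743.86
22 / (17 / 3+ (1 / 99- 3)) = 2178 / 265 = 8.22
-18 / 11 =-1.64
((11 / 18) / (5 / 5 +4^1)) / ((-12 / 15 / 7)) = -1.07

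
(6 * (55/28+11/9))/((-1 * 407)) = -73/1554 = -0.05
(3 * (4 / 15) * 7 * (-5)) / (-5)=28 / 5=5.60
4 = 4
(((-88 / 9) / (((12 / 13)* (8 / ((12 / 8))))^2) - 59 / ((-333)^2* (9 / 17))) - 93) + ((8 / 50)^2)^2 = -18643412863059803 / 199600200000000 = -93.40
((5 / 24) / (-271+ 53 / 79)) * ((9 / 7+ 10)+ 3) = -9875 / 896952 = -0.01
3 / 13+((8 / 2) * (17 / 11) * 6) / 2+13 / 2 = 7229 / 286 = 25.28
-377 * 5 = -1885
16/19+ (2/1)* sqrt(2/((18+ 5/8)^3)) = 64* sqrt(149)/22201+ 16/19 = 0.88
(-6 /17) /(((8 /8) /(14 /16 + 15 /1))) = -381 /68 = -5.60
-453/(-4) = 453/4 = 113.25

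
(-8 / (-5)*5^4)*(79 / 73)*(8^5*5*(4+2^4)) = 258867200000 / 73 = 3546126027.40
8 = 8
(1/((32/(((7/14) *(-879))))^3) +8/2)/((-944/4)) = 678102863/61865984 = 10.96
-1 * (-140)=140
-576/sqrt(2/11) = -288 * sqrt(22) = -1350.84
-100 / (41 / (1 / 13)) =-100 / 533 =-0.19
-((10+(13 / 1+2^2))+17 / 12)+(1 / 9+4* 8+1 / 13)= 1765 / 468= 3.77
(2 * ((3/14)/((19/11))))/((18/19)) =11/42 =0.26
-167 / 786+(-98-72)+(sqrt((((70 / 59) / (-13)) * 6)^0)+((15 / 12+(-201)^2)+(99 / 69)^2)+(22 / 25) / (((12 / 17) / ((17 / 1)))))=836916181117 / 20789700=40256.29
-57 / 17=-3.35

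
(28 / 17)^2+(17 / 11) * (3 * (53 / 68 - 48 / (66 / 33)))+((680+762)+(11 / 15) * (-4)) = 254470121 / 190740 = 1334.12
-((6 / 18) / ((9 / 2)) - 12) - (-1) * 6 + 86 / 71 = 36686 / 1917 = 19.14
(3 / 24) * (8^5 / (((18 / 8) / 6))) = 10922.67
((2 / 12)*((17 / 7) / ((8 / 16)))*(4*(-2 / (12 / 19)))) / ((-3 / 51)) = 174.32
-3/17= -0.18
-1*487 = -487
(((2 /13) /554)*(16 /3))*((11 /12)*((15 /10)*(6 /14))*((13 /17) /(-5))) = -22 /164815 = -0.00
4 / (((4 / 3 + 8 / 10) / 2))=15 / 4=3.75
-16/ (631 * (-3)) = 16/ 1893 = 0.01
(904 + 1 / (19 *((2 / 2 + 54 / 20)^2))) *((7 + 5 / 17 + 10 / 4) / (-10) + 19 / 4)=7536251102 / 2210935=3408.63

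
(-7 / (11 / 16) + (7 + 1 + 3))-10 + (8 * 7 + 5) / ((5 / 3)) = 1508 / 55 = 27.42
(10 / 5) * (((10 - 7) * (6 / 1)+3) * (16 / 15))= 224 / 5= 44.80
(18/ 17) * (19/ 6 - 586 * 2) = -21039/ 17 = -1237.59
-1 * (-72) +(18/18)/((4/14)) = 151/2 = 75.50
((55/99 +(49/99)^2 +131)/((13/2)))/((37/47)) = 121427038/4714281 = 25.76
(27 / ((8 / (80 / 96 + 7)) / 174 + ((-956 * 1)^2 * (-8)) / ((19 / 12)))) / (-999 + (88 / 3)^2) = 216999 / 5142227995768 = 0.00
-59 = -59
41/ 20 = 2.05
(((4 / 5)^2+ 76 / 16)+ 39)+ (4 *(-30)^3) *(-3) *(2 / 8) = 8104439 / 100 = 81044.39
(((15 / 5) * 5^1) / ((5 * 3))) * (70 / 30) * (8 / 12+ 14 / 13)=476 / 117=4.07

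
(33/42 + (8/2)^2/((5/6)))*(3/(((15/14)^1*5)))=1399/125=11.19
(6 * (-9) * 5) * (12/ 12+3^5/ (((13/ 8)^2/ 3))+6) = -12916530/ 169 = -76429.17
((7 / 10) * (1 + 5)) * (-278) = -5838 / 5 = -1167.60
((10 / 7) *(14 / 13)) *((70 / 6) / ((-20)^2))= 7 / 156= 0.04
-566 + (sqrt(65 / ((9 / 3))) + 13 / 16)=-560.53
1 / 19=0.05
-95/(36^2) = -95/1296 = -0.07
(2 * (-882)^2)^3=3766183685829960192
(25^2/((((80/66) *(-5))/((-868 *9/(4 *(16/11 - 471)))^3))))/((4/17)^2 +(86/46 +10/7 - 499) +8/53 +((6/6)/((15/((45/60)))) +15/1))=268953412421719395909/17413395770752289914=15.45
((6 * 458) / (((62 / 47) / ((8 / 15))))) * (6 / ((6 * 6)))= 86104 / 465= 185.17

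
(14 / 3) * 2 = 9.33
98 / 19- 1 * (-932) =17806 / 19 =937.16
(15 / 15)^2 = 1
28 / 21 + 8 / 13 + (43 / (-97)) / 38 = 278459 / 143754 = 1.94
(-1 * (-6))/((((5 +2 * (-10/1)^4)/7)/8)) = 336/20005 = 0.02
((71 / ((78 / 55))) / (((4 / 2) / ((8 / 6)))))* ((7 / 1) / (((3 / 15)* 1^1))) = 136675 / 117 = 1168.16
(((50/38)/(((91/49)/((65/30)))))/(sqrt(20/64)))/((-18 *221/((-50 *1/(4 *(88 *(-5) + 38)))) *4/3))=-875 *sqrt(5)/121535856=-0.00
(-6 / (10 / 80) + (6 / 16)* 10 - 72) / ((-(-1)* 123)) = -155 / 164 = -0.95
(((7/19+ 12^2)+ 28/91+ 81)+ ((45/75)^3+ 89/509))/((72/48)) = 2368484764/15715375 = 150.71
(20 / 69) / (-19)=-20 / 1311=-0.02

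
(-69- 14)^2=6889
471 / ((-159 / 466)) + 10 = -72632 / 53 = -1370.42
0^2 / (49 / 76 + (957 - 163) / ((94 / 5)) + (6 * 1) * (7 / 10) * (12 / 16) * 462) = 0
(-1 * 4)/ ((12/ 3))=-1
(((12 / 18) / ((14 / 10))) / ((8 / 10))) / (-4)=-25 / 168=-0.15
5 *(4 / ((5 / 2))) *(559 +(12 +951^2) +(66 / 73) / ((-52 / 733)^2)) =89334847049 / 12337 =7241213.18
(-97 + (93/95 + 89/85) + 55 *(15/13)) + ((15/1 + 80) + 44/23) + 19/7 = 230241556/3380195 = 68.11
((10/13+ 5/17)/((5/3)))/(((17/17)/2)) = 282/221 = 1.28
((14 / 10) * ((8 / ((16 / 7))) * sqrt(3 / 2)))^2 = 7203 / 200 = 36.02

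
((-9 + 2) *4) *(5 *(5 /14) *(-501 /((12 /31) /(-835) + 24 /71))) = 7672961125 /103398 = 74208.02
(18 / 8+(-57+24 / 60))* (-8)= 2174 / 5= 434.80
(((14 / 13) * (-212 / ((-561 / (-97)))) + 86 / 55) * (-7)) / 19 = 9677234 / 692835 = 13.97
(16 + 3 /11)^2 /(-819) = -32041 /99099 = -0.32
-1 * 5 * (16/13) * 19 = -1520/13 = -116.92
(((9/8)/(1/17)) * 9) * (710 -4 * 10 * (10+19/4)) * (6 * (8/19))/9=110160/19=5797.89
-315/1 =-315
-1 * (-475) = 475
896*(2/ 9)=1792/ 9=199.11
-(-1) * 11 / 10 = 11 / 10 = 1.10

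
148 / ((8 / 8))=148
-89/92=-0.97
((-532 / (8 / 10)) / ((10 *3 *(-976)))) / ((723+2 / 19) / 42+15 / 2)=17689 / 19250624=0.00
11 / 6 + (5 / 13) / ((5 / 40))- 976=-971.09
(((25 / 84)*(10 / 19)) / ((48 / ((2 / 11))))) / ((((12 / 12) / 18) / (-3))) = -375 / 11704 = -0.03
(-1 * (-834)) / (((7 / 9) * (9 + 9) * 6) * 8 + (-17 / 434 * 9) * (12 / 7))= 211141 / 169975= 1.24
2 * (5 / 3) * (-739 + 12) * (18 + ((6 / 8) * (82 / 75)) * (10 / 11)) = -1499074 / 33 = -45426.48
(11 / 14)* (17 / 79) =187 / 1106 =0.17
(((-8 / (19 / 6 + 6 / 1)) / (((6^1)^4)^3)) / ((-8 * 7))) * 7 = 1 / 19953838080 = 0.00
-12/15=-4/5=-0.80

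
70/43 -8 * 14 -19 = -5563/43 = -129.37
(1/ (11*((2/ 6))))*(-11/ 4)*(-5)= 15/ 4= 3.75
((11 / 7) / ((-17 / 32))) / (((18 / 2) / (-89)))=31328 / 1071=29.25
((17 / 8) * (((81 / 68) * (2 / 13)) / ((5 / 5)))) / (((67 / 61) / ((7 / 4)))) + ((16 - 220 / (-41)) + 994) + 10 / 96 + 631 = 11293295653 / 6856512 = 1647.09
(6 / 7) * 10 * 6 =360 / 7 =51.43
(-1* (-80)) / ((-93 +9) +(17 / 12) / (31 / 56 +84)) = -0.95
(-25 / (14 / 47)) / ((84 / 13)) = -15275 / 1176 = -12.99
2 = 2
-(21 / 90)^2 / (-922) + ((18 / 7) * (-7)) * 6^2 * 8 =-4301683151 / 829800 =-5184.00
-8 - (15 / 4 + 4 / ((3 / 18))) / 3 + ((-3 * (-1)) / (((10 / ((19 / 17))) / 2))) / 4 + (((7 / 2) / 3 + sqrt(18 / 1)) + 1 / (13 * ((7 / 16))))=-730487 / 46410 + 3 * sqrt(2)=-11.50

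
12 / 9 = 4 / 3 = 1.33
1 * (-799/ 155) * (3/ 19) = -2397/ 2945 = -0.81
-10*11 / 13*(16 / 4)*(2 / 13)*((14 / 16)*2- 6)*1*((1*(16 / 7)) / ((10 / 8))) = 47872 / 1183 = 40.47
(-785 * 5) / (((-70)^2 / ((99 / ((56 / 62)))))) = -481833 / 5488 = -87.80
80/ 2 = 40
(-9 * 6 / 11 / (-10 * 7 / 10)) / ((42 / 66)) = 54 / 49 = 1.10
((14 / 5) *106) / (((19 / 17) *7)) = 3604 / 95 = 37.94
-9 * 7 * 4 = -252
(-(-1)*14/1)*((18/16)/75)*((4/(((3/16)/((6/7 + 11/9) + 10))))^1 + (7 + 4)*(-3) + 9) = 11042/225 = 49.08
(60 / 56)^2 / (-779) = -225 / 152684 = -0.00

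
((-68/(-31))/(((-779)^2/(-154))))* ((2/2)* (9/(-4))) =23562/18812071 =0.00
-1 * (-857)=857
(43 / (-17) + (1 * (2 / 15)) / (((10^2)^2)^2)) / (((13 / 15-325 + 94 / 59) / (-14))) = -13319249992979 / 121315400000000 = -0.11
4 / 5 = 0.80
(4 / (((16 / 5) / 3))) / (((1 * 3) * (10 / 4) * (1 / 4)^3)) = 32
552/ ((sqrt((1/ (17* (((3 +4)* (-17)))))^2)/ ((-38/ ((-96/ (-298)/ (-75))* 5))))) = 1975853985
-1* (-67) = 67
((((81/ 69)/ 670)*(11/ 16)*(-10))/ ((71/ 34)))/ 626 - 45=-24656868009/ 547930288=-45.00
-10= -10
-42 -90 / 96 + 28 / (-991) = -681265 / 15856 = -42.97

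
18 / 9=2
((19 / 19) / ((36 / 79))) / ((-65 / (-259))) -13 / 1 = -9959 / 2340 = -4.26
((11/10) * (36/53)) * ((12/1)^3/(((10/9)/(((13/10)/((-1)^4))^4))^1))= 2748367908/828125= 3318.78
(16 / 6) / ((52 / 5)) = 10 / 39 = 0.26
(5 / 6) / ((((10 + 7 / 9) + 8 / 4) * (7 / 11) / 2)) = 33 / 161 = 0.20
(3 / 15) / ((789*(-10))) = -1 / 39450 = -0.00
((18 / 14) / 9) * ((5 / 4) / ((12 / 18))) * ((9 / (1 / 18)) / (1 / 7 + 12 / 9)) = 3645 / 124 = 29.40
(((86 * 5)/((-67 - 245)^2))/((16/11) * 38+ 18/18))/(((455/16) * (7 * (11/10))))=215/599734863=0.00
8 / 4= 2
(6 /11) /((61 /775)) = 4650 /671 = 6.93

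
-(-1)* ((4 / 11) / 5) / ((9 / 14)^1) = 56 / 495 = 0.11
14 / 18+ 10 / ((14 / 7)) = 52 / 9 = 5.78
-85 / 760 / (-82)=17 / 12464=0.00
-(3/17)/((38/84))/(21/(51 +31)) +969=312495/323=967.48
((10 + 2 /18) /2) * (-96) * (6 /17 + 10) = -256256 /51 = -5024.63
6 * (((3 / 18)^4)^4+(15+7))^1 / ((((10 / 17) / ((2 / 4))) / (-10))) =-1055095105388561 / 940369969152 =-1122.00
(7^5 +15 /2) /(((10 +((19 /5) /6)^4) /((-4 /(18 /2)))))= -6053220000 /8230321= -735.48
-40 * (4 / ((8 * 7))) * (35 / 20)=-5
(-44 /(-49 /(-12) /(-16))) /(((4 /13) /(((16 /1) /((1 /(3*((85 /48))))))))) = 2333760 /49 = 47627.76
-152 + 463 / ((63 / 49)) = 1873 / 9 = 208.11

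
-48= -48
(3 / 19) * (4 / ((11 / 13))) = 156 / 209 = 0.75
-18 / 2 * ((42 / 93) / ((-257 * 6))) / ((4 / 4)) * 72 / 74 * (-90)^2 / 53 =6123600 / 15623287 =0.39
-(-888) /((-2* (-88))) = 111 /22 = 5.05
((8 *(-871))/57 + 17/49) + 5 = -326498/2793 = -116.90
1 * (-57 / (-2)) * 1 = 57 / 2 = 28.50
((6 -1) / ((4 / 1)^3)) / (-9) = -5 / 576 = -0.01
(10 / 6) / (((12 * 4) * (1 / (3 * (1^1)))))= 5 / 48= 0.10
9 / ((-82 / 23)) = -207 / 82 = -2.52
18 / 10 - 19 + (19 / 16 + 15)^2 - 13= 231.84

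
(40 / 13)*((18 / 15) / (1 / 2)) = 96 / 13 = 7.38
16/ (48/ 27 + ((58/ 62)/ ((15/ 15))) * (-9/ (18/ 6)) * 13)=-4464/ 9683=-0.46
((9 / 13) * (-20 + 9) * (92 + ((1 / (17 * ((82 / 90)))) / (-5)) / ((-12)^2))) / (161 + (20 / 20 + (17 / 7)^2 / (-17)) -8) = -4.56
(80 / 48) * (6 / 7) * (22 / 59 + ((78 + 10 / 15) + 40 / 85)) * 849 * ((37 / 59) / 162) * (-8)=-14315113520 / 4793337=-2986.46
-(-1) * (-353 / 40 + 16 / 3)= -419 / 120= -3.49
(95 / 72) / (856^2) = 95 / 52756992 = 0.00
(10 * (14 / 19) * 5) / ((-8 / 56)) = -4900 / 19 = -257.89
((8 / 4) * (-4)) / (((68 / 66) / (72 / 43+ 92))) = -531696 / 731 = -727.35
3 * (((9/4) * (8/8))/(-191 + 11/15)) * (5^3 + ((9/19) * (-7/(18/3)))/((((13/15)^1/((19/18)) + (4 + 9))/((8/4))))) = -16607025/3747302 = -4.43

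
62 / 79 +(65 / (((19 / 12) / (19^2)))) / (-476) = -285317 / 9401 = -30.35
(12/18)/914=1/1371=0.00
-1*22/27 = -22/27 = -0.81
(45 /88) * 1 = 45 /88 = 0.51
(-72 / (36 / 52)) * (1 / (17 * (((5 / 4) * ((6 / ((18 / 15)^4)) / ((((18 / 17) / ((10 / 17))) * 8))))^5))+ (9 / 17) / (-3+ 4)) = -97758500458972679178256872 / 15832483768463134765625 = -6174.55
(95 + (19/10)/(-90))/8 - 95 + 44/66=-593719/7200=-82.46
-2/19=-0.11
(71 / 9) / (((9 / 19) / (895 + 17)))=410096 / 27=15188.74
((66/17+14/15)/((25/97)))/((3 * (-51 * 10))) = -59558/4876875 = -0.01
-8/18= -4/9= -0.44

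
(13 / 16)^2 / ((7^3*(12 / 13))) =2197 / 1053696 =0.00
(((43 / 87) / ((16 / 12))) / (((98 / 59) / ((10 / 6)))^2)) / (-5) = -748415 / 10026576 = -0.07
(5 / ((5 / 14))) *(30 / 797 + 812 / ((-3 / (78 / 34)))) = -117776708 / 13549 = -8692.65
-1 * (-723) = 723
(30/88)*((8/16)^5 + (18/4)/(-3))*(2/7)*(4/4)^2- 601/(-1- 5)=1478749/14784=100.02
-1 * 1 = -1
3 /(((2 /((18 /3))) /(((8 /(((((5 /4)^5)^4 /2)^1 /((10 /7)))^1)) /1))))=316659348799488 /133514404296875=2.37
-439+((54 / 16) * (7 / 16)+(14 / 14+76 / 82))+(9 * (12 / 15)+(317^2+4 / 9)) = 23630417057 / 236160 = 100061.05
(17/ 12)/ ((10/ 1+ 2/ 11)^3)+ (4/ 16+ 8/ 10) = 88623599/ 84295680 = 1.05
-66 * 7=-462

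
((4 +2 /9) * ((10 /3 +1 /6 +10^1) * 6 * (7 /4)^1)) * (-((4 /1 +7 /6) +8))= -31521 /4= -7880.25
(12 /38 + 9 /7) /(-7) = -213 /931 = -0.23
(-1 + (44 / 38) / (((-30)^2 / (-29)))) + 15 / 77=-554663 / 658350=-0.84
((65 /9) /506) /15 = 13 /13662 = 0.00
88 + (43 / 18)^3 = 592723 / 5832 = 101.63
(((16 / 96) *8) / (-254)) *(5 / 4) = -5 / 762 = -0.01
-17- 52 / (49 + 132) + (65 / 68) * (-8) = -24.93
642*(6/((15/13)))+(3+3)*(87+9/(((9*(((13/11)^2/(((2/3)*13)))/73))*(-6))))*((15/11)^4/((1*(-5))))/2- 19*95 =1436569361/951665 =1509.53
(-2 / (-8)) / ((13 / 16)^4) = 16384 / 28561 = 0.57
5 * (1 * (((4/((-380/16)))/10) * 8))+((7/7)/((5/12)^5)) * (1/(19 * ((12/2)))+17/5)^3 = 8448470745664/2679296875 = 3153.24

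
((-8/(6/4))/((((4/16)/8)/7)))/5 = -3584/15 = -238.93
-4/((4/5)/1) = -5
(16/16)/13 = 1/13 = 0.08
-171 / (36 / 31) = -589 / 4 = -147.25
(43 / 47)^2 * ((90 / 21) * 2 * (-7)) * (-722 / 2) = 40049340 / 2209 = 18130.08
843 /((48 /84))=5901 /4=1475.25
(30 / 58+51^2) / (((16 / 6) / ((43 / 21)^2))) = 11624663 / 2842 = 4090.31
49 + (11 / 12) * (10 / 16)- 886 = -80297 / 96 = -836.43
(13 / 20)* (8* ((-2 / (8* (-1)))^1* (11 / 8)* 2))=143 / 40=3.58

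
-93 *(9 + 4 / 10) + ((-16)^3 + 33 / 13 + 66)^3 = -717619567319552 / 10985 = -65327225063.23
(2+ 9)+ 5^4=636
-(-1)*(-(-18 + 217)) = -199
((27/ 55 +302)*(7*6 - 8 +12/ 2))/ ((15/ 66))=266192/ 5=53238.40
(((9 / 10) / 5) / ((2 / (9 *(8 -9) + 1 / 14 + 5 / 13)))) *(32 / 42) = -1866 / 3185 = -0.59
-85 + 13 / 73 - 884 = -70724 / 73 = -968.82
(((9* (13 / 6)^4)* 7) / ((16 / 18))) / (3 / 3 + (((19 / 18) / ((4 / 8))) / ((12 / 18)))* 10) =47.81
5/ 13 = 0.38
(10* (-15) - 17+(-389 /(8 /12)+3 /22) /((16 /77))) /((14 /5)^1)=-237955 /224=-1062.30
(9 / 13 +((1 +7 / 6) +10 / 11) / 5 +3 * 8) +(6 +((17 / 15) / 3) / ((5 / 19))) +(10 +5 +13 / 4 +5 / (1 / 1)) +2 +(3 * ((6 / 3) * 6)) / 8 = 8042851 / 128700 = 62.49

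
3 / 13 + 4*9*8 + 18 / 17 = 63933 / 221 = 289.29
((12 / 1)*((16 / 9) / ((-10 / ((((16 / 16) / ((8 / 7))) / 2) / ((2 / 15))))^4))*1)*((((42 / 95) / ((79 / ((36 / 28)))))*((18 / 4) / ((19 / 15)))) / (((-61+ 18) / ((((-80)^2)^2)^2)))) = -302456851200000000 / 1226317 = -246638390562.96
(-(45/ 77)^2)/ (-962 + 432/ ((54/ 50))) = 0.00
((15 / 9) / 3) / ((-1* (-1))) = 5 / 9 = 0.56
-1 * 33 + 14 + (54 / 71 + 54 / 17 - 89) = -125604 / 1207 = -104.06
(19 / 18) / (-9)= -19 / 162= -0.12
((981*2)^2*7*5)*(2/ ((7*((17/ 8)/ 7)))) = 2155688640/ 17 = 126805214.12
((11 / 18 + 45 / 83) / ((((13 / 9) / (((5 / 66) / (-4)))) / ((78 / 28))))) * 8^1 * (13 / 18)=-111995 / 460152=-0.24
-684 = -684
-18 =-18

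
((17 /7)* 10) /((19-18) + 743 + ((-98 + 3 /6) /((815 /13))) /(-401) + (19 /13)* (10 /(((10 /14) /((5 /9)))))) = 2600140140 /80873532229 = 0.03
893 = 893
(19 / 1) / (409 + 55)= 19 / 464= 0.04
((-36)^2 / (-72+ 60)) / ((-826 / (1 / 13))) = 54 / 5369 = 0.01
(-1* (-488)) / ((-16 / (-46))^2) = 32269 / 8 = 4033.62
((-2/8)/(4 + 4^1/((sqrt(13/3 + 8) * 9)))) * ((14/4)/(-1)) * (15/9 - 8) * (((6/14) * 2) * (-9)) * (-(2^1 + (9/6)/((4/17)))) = -11445543/127744 + 34371 * sqrt(111)/127744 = -86.76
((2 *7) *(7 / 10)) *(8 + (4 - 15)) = -147 / 5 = -29.40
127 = 127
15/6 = 5/2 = 2.50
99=99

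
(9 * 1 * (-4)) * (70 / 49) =-360 / 7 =-51.43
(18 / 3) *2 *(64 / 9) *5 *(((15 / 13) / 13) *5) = 32000 / 169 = 189.35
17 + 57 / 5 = 142 / 5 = 28.40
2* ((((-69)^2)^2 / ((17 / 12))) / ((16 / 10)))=340006815 / 17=20000400.88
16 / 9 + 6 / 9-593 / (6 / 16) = -14210 / 9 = -1578.89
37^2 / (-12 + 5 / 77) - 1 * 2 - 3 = -110008 / 919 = -119.70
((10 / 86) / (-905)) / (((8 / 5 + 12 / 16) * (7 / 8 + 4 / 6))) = -480 / 13534637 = -0.00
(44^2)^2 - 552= 3747544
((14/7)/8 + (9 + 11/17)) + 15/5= 877/68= 12.90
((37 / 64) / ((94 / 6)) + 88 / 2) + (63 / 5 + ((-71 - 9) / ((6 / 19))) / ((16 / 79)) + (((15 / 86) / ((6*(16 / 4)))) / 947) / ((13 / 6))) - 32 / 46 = -656428451796157 / 549362124480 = -1194.89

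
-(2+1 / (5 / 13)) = -23 / 5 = -4.60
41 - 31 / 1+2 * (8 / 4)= 14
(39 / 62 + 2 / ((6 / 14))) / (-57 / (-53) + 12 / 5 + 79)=261025 / 4065216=0.06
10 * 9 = 90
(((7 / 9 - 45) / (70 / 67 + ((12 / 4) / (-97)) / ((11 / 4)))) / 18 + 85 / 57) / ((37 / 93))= -3122677709 / 1402430166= -2.23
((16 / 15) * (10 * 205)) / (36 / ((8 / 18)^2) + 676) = 26240 / 10299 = 2.55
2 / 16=1 / 8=0.12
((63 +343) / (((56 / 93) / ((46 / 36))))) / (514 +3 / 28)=144739 / 86370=1.68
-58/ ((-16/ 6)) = 87/ 4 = 21.75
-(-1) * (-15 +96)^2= 6561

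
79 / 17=4.65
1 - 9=-8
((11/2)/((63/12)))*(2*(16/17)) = 704/357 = 1.97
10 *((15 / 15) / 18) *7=35 / 9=3.89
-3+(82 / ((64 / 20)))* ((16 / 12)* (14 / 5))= 92.67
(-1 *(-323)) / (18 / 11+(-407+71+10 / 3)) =-10659 / 10924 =-0.98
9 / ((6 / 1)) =3 / 2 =1.50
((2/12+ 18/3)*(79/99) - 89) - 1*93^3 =-477838001/594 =-804441.08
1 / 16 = 0.06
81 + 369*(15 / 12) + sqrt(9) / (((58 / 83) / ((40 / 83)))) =544.32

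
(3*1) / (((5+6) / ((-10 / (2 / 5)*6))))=-450 / 11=-40.91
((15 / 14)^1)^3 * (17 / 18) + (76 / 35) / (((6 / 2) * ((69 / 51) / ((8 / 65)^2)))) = 9357186767 / 7999446000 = 1.17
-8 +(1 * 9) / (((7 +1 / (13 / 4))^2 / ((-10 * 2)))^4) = -83038371623816 / 10614726900625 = -7.82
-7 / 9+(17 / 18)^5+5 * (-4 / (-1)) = 37741553 / 1889568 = 19.97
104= 104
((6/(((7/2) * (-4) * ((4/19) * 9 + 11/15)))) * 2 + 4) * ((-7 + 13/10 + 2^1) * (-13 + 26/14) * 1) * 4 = 605.87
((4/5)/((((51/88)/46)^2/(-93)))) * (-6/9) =4063803392/13005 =312480.08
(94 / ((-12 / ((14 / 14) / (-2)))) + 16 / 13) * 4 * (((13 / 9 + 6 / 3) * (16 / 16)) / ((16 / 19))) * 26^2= 6148571 / 108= 56931.21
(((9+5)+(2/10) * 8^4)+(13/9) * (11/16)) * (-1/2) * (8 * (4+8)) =-40041.27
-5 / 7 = -0.71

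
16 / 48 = 1 / 3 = 0.33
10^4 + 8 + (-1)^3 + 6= 10013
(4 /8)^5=1 /32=0.03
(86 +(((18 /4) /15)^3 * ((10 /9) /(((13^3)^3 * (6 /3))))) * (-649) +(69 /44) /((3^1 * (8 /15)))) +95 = 16982310408320857 /93319594482400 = 181.98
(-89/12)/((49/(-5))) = 445/588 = 0.76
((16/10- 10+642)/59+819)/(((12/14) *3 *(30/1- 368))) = -190379/199420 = -0.95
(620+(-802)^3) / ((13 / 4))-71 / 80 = -165071677083 / 1040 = -158722766.43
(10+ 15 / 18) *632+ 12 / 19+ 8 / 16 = 780649 / 114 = 6847.80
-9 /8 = -1.12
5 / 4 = 1.25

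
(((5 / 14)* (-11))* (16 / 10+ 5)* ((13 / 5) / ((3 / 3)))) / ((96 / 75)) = -23595 / 448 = -52.67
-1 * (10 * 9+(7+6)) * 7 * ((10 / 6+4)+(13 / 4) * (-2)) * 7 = 25235 / 6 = 4205.83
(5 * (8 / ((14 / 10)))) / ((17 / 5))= 1000 / 119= 8.40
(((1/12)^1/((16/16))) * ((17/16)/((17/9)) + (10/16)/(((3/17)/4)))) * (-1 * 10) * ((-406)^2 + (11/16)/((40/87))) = -74585669879/36864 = -2023265.78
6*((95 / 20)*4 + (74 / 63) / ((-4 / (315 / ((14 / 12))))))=-361.71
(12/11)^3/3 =576/1331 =0.43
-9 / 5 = -1.80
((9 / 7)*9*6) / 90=0.77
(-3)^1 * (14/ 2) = -21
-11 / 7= -1.57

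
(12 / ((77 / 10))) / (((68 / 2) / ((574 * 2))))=9840 / 187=52.62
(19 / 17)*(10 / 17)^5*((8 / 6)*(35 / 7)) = 38000000 / 72412707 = 0.52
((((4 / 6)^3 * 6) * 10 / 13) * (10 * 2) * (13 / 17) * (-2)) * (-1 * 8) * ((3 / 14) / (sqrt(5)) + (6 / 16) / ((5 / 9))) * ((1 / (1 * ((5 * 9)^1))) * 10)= 10240 * sqrt(5) / 3213 + 2560 / 51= 57.32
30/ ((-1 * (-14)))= 15/ 7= 2.14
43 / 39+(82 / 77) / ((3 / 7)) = 513 / 143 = 3.59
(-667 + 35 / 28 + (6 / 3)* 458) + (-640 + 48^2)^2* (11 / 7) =121838431 / 28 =4351372.54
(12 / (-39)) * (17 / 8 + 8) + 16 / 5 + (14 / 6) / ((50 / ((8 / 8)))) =128 / 975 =0.13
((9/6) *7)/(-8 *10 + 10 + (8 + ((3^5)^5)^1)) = 21/1694577218762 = 0.00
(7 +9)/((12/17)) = 68/3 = 22.67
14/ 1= 14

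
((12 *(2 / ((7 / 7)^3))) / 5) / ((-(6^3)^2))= -1 / 9720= -0.00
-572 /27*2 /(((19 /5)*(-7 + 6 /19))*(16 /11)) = 1.15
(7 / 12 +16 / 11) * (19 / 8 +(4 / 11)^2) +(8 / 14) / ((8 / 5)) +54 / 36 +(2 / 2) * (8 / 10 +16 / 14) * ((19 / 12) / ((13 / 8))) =515081113 / 58138080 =8.86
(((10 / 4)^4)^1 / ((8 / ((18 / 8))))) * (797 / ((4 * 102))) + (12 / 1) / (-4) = 1285479 / 69632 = 18.46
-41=-41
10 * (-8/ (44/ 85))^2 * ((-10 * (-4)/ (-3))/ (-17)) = 680000/ 363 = 1873.28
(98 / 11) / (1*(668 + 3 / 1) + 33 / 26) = 364 / 27467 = 0.01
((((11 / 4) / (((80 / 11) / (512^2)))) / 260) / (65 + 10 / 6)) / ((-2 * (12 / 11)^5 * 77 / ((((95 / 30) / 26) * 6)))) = -33659659 / 1916460000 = -0.02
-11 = -11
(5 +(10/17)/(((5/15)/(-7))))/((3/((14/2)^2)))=-6125/51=-120.10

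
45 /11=4.09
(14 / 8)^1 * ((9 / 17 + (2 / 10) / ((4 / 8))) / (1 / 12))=1659 / 85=19.52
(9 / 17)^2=0.28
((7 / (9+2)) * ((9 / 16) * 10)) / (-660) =-21 / 3872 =-0.01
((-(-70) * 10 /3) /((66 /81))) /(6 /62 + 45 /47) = 764925 /2816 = 271.64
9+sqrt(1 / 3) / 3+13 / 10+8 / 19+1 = sqrt(3) / 9+2227 / 190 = 11.91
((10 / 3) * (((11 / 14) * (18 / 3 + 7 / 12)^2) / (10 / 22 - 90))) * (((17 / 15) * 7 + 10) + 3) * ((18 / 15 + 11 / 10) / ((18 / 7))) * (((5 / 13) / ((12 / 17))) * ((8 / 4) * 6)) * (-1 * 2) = 46357068307 / 149357520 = 310.38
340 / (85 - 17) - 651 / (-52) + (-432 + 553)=138.52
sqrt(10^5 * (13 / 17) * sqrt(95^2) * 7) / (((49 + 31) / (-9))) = -225 * sqrt(58786) / 68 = -802.25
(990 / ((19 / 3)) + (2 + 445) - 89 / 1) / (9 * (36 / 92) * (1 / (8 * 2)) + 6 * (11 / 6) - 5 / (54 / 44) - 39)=-97094592 / 6013519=-16.15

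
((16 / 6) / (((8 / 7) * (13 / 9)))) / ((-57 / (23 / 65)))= -161 / 16055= -0.01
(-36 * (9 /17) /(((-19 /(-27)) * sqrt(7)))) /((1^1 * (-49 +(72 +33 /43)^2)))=-4043763 * sqrt(7) /5482947610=-0.00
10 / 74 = 5 / 37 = 0.14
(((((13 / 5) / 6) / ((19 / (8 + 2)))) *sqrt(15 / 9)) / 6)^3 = 10985 *sqrt(15) / 360015192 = 0.00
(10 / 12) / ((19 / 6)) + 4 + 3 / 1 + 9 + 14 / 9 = 3047 / 171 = 17.82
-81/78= -27/26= -1.04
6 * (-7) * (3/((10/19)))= -1197/5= -239.40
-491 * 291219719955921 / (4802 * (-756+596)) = 142988882498357211 / 768320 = 186105896629.47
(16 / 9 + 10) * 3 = 106 / 3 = 35.33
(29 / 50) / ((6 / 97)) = 2813 / 300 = 9.38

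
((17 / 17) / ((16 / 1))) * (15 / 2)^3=26.37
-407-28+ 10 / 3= -1295 / 3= -431.67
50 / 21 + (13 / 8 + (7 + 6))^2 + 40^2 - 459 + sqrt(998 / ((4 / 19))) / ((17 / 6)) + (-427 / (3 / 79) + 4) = -13282835 / 1344 + 3*sqrt(18962) / 17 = -9858.76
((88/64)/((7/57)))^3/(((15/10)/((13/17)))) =1068131493/1492736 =715.55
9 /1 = 9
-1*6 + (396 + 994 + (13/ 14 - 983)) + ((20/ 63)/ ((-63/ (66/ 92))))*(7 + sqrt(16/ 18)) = 3494147/ 8694 - 220*sqrt(2)/ 91287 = 401.90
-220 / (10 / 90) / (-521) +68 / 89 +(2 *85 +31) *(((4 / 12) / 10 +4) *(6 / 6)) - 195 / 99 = 12444848929 / 15301770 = 813.29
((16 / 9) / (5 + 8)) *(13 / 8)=2 / 9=0.22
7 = 7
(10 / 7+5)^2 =2025 / 49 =41.33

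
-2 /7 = -0.29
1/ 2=0.50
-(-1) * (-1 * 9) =-9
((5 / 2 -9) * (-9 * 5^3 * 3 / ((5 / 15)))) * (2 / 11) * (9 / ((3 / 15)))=5923125 / 11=538465.91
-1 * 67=-67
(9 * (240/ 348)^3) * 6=432000/ 24389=17.71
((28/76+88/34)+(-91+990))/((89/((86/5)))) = 25054552/143735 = 174.31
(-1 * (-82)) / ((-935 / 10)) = -164 / 187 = -0.88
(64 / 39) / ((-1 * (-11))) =64 / 429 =0.15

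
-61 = -61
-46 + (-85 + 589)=458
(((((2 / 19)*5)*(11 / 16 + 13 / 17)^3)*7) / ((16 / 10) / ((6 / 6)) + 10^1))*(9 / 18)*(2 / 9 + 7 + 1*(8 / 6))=830462565625 / 199586340864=4.16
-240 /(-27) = 80 /9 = 8.89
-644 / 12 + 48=-17 / 3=-5.67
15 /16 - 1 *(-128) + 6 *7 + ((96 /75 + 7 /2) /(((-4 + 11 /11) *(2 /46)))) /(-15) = 3120851 /18000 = 173.38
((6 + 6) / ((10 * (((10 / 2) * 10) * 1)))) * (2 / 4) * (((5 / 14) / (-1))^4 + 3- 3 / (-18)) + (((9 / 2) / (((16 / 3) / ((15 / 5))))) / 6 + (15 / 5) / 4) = 23243029 / 19208000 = 1.21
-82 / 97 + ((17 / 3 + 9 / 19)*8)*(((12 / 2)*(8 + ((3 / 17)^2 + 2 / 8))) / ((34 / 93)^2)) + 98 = 2825908910326 / 153929203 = 18358.50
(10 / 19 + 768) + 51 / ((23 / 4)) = 339722 / 437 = 777.40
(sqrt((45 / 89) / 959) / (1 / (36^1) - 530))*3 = -324*sqrt(426755) / 1628411729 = -0.00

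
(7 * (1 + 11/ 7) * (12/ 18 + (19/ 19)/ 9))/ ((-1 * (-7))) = 2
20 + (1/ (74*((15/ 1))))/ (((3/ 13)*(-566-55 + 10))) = 3130199/ 156510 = 20.00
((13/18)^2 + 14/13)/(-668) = -6733/2813616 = -0.00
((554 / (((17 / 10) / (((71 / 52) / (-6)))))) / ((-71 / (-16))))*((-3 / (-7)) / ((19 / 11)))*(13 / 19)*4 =-487520 / 42959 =-11.35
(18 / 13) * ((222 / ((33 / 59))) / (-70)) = -39294 / 5005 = -7.85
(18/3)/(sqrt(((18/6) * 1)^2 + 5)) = 3 * sqrt(14)/7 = 1.60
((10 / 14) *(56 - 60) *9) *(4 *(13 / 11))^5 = -68436725760 / 1127357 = -60705.46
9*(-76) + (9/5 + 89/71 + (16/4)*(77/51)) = -12219196/18105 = -674.91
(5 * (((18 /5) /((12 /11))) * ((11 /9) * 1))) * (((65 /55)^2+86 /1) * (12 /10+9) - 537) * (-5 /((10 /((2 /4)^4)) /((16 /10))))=-1787 /5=-357.40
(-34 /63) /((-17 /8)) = 16 /63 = 0.25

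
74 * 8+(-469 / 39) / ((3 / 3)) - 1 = 22580 / 39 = 578.97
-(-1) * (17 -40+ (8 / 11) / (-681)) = -172301 / 7491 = -23.00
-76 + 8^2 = -12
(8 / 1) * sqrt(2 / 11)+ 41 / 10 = 8 * sqrt(22) / 11+ 41 / 10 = 7.51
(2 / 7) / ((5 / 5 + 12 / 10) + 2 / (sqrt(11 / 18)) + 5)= 55 / 1211 - 25 * sqrt(22) / 7266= 0.03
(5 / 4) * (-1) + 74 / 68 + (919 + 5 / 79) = 4936339 / 5372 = 918.90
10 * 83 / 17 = 830 / 17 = 48.82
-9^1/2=-9/2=-4.50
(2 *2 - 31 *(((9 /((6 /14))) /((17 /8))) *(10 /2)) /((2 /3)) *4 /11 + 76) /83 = -141280 /15521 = -9.10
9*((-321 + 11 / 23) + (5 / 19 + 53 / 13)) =-16166052 / 5681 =-2845.63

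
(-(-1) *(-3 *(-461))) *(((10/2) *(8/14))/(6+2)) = 6915/14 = 493.93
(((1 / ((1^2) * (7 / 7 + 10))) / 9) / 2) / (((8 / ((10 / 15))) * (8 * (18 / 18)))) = 1 / 19008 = 0.00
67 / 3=22.33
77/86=0.90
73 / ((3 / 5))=365 / 3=121.67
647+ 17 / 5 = 3252 / 5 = 650.40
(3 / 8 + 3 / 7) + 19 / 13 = 1649 / 728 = 2.27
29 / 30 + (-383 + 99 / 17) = -191867 / 510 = -376.21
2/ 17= 0.12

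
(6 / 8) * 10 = 15 / 2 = 7.50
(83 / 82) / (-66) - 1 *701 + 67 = -3431291 / 5412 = -634.02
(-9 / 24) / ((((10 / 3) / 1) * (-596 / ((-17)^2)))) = 0.05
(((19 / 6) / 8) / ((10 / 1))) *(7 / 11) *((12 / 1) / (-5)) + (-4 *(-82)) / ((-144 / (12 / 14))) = -92993 / 46200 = -2.01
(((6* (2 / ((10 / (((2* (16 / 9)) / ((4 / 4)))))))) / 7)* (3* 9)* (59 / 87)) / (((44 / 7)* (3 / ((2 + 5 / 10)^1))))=472 / 319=1.48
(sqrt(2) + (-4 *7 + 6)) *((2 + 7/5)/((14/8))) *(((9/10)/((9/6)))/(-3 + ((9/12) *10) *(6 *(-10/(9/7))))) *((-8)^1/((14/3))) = -0.12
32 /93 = 0.34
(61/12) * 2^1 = 61/6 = 10.17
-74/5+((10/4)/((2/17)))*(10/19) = -687/190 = -3.62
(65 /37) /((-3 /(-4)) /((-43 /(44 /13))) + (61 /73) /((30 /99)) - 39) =-26524550 /548101461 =-0.05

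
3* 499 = 1497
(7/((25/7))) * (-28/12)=-343/75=-4.57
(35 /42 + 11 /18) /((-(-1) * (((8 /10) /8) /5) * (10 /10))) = 650 /9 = 72.22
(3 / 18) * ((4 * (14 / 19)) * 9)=84 / 19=4.42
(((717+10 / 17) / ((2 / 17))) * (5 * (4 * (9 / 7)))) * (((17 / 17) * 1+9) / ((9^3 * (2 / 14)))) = 1219900 / 81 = 15060.49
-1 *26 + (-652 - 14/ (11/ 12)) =-7626/ 11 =-693.27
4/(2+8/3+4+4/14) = 21/47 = 0.45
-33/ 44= -3/ 4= -0.75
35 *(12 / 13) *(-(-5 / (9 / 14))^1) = 9800 / 39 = 251.28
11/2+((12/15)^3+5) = 2753/250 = 11.01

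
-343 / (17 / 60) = -20580 / 17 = -1210.59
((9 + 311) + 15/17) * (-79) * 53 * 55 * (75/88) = -8565031875/136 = -62978175.55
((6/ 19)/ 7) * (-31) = -186/ 133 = -1.40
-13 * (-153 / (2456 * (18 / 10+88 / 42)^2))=21928725 / 410842136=0.05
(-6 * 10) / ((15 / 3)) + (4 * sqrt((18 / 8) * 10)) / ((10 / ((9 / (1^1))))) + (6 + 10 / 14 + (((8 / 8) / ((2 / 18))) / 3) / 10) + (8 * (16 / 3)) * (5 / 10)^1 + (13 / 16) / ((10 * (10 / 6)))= 275459 / 16800 + 27 * sqrt(10) / 5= 33.47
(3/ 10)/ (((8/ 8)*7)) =3/ 70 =0.04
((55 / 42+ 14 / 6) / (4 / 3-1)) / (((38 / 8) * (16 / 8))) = 153 / 133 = 1.15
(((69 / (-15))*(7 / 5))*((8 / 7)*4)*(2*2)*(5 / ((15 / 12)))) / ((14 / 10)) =-11776 / 35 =-336.46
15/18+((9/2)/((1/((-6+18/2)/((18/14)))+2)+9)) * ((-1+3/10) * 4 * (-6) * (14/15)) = 10511/1500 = 7.01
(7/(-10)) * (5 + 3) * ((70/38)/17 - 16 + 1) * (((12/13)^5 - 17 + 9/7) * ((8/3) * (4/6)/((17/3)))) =-393.59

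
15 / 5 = 3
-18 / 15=-6 / 5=-1.20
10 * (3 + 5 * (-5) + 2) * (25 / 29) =-5000 / 29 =-172.41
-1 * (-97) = 97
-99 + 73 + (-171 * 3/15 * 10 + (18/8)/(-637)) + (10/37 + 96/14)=-34021957/94276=-360.88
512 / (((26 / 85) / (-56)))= -1218560 / 13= -93735.38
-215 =-215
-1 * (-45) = 45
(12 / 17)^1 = 12 / 17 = 0.71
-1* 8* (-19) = 152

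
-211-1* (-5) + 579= 373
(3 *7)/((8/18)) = 189/4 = 47.25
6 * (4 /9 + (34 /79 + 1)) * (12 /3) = 10664 /237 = 45.00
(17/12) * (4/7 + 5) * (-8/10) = -221/35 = -6.31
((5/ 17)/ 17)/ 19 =5/ 5491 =0.00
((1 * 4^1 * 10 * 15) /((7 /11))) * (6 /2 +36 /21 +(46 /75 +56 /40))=310816 /49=6343.18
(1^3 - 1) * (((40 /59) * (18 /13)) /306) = 0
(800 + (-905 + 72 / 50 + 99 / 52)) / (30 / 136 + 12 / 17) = -109.72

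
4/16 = 1/4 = 0.25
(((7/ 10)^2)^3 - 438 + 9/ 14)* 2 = -3060676457/ 3500000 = -874.48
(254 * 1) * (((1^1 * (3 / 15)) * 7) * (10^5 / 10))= 3556000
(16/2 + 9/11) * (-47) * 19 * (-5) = 433105/11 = 39373.18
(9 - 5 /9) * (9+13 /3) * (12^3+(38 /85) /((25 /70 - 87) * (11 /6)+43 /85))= 1979622780160 /10174887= 194559.68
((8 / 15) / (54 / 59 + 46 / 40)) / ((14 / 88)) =83072 / 51177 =1.62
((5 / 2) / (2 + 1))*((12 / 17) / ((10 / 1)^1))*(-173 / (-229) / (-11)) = -173 / 42823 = -0.00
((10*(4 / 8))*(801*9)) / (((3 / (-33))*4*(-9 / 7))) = 308385 / 4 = 77096.25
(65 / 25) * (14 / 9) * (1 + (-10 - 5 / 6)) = -5369 / 135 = -39.77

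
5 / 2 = 2.50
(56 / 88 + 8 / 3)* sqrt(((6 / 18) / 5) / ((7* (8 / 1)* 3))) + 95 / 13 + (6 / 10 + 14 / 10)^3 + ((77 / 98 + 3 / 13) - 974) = -174297 / 182 + 109* sqrt(70) / 13860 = -957.61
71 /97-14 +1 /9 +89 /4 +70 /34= 662021 /59364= 11.15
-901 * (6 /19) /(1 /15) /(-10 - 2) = 13515 /38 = 355.66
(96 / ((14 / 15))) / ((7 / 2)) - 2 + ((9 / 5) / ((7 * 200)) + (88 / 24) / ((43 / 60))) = 32.51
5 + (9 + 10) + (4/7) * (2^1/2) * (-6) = 144/7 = 20.57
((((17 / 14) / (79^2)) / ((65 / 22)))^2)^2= 1222830961 / 65022298420061771386950625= 0.00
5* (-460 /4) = -575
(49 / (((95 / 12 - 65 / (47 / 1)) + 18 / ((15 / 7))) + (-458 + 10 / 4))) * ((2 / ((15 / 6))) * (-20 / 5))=442176 / 1242397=0.36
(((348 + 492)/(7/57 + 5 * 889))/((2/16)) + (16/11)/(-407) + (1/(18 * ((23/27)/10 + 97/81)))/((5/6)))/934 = 32835583303/19657130040449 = 0.00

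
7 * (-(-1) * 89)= 623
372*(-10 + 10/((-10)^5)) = -9300093/2500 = -3720.04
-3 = -3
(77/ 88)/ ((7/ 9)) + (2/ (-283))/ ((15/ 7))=38093/ 33960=1.12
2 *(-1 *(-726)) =1452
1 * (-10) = -10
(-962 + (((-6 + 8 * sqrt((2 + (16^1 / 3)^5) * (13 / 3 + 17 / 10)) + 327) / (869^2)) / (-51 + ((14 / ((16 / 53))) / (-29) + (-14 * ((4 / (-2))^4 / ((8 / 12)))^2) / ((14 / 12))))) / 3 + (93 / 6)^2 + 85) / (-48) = 116 * sqrt(474700555) / 1482517881949005 + 3107796745222025 / 234274430727744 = 13.27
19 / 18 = 1.06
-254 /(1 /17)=-4318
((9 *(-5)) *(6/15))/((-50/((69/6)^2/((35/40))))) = 9522/175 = 54.41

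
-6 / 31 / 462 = -1 / 2387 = -0.00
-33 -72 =-105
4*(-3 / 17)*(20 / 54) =-40 / 153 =-0.26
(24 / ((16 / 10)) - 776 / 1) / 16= -761 / 16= -47.56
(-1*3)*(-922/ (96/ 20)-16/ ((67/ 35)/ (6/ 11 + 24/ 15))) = 630.05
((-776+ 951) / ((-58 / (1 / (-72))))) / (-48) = -175 / 200448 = -0.00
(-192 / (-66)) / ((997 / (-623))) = -19936 / 10967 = -1.82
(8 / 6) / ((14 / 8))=16 / 21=0.76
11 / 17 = 0.65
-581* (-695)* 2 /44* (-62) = -1137967.73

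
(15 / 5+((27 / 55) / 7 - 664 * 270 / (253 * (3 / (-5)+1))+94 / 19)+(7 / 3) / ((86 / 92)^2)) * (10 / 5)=-3286651151144 / 933255015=-3521.71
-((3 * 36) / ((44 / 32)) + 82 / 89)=-77798 / 979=-79.47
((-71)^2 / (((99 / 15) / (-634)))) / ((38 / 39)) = -103869805 / 209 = -496984.71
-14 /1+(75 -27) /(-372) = -438 /31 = -14.13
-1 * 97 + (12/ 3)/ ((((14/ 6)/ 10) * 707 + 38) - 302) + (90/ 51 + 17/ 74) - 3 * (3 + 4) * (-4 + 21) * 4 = -5692411671/ 3737518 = -1523.05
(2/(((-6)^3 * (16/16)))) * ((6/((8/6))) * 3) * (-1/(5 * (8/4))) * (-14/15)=-7/600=-0.01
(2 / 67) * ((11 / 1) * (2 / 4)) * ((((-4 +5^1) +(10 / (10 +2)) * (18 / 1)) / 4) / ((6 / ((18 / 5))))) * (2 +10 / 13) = 1.09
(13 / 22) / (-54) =-0.01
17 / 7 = 2.43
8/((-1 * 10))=-4/5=-0.80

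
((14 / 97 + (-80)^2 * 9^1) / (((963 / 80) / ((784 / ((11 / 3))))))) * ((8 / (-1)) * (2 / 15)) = -1121376198656 / 1027521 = -1091341.39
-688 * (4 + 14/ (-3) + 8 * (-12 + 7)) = 83936/ 3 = 27978.67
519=519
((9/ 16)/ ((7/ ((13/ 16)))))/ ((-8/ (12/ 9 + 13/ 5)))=-2301/ 71680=-0.03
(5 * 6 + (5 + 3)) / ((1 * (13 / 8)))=304 / 13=23.38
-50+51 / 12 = -183 / 4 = -45.75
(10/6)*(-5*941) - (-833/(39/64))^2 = -2854096519/1521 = -1876460.56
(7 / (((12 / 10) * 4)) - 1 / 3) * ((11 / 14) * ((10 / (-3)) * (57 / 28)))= -9405 / 1568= -6.00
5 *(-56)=-280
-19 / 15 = -1.27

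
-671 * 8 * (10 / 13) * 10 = -536800 / 13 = -41292.31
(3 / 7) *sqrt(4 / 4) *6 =18 / 7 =2.57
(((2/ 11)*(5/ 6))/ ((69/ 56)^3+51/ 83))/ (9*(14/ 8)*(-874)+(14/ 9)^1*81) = -20823040/ 4658270684463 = -0.00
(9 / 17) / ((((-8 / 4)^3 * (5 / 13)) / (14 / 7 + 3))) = -117 / 136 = -0.86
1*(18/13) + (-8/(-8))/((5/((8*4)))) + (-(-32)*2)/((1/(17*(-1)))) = -70214/65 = -1080.22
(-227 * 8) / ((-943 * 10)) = 908 / 4715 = 0.19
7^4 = 2401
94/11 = 8.55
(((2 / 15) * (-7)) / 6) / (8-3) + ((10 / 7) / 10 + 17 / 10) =5707 / 3150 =1.81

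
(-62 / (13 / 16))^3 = -976191488 / 2197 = -444329.31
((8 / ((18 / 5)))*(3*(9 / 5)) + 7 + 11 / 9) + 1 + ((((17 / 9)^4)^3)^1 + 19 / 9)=589212259747651 / 282429536481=2086.23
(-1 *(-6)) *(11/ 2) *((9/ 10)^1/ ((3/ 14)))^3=305613/ 125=2444.90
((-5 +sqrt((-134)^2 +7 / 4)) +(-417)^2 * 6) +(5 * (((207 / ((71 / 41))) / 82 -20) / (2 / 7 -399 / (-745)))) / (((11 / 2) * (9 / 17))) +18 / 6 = sqrt(71831) / 2 +31408558686649 / 30105207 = 1043427.24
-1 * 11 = -11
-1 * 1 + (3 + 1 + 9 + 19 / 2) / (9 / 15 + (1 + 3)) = 179 / 46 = 3.89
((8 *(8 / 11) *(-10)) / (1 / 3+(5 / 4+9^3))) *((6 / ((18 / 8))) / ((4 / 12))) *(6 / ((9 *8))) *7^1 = -35840 / 96437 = -0.37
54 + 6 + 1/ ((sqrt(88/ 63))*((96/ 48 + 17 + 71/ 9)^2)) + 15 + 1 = 243*sqrt(154)/ 2576816 + 76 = 76.00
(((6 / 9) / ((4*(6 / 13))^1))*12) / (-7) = -13 / 21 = -0.62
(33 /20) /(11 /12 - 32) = -99 /1865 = -0.05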